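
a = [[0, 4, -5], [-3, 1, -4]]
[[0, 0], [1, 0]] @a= [[0, 0, 0], [0, 4, -5]]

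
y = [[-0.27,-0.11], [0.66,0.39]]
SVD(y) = [[-0.35, 0.94], [0.94, 0.35]] @ diag([0.8192110085672463, 0.03991645578248573]) @ [[0.87, 0.49],[-0.49, 0.87]]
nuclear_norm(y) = 0.86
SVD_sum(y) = [[-0.25, -0.14], [0.67, 0.38]] + [[-0.02, 0.03], [-0.01, 0.01]]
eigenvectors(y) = [[-0.62,0.21], [0.79,-0.98]]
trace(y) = 0.12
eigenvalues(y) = [-0.13, 0.25]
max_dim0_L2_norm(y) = 0.71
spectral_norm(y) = 0.82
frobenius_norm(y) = 0.82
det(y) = -0.03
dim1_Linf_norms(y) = [0.27, 0.66]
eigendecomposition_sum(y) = [[-0.18, -0.04], [0.23, 0.05]] + [[-0.09, -0.07], [0.43, 0.34]]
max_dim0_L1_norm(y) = 0.93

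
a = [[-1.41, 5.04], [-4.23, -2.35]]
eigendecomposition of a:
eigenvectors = [[0.74+0.00j, (0.74-0j)], [-0.07+0.67j, (-0.07-0.67j)]]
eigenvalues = [(-1.88+4.59j), (-1.88-4.59j)]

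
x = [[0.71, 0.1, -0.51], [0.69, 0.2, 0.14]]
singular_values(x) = [1.05, 0.45]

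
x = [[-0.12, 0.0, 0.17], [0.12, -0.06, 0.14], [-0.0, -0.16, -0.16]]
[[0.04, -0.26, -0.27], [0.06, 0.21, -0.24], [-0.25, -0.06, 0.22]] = x@[[0.40,2.05,-0.04], [1.06,0.42,0.22], [0.52,-0.06,-1.61]]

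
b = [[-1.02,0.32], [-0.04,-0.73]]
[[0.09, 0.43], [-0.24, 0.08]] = b@[[0.02,  -0.45], [0.33,  -0.09]]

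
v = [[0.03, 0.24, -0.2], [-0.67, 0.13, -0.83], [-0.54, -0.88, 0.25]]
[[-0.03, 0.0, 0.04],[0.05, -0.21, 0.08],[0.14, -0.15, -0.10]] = v @ [[-0.16, 0.14, -0.02], [-0.04, 0.13, 0.11], [0.06, 0.16, -0.06]]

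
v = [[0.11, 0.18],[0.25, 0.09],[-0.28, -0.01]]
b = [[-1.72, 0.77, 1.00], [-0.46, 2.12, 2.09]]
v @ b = [[-0.27, 0.47, 0.49], [-0.47, 0.38, 0.44], [0.49, -0.24, -0.30]]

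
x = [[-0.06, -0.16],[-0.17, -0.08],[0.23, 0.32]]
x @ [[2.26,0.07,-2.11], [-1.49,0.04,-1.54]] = [[0.10, -0.01, 0.37], [-0.26, -0.02, 0.48], [0.04, 0.03, -0.98]]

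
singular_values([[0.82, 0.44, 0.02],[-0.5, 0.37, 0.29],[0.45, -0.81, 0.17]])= [1.12, 0.93, 0.33]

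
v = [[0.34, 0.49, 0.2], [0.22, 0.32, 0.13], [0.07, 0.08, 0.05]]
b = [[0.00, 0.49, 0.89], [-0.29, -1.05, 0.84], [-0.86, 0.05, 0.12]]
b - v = [[-0.34,0.0,0.69], [-0.51,-1.37,0.71], [-0.93,-0.03,0.07]]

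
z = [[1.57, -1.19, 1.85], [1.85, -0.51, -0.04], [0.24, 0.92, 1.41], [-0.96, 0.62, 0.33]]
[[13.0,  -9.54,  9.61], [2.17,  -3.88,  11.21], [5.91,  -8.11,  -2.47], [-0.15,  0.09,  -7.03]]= z @ [[0.80, -2.7, 5.33], [-1.77, -1.87, -2.57], [5.21, -4.07, -0.98]]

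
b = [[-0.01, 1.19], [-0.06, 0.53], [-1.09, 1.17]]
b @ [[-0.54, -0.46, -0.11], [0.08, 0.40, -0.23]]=[[0.10, 0.48, -0.27], [0.07, 0.24, -0.12], [0.68, 0.97, -0.15]]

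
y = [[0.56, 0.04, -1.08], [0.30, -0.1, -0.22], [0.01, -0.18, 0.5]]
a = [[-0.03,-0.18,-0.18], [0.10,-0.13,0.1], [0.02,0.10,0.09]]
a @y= [[-0.07, 0.05, -0.02], [0.02, -0.00, -0.03], [0.04, -0.03, 0.0]]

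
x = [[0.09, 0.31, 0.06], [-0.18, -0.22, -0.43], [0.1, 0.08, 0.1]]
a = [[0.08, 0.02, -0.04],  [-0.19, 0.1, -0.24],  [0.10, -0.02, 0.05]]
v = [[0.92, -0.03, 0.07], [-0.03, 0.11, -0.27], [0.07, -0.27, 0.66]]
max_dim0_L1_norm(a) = 0.37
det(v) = -0.00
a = x @ v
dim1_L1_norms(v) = [1.02, 0.41, 1.0]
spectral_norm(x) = 0.59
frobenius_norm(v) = 1.20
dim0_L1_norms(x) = [0.37, 0.61, 0.59]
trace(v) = 1.69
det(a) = -0.00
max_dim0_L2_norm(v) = 0.92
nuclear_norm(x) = 0.86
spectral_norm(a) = 0.34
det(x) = -0.01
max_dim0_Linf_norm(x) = 0.43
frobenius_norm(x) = 0.63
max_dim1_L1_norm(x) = 0.83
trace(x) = -0.03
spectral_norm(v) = 0.95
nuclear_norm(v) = 1.69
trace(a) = 0.23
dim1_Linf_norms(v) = [0.92, 0.27, 0.66]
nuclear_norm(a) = 0.44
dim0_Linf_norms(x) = [0.18, 0.31, 0.43]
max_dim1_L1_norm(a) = 0.53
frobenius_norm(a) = 0.35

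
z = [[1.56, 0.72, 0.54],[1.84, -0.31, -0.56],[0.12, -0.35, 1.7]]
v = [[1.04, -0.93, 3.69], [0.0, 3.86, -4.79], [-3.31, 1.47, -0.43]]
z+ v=[[2.60, -0.21, 4.23],[1.84, 3.55, -5.35],[-3.19, 1.12, 1.27]]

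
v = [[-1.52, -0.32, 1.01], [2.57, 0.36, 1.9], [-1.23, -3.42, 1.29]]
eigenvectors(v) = [[-0.74+0.00j, (-0.16+0.12j), -0.16-0.12j],[(0.58+0j), (-0.02+0.62j), -0.02-0.62j],[0.35+0.00j, -0.76+0.00j, -0.76-0.00j]]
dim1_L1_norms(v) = [2.85, 4.83, 5.94]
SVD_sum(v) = [[-0.80,-1.05,0.26], [0.86,1.13,-0.28], [-2.17,-2.85,0.71]] + [[-0.10, 0.05, -0.11],[1.82, -0.89, 2.03],[0.76, -0.37, 0.84]] + [[-0.62, 0.69, 0.86], [-0.11, 0.12, 0.15], [0.19, -0.21, -0.26]]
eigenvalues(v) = [(-1.75+0j), (0.94+2.99j), (0.94-2.99j)]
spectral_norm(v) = 4.15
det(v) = -17.20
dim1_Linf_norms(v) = [1.52, 2.57, 3.42]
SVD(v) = [[-0.33,0.05,-0.94], [0.35,-0.92,-0.17], [-0.88,-0.38,0.28]] @ diag([4.1495982830359575, 3.106517851099342, 1.3346089053449914]) @ [[0.6,0.78,-0.19], [-0.64,0.31,-0.71], [0.49,-0.54,-0.68]]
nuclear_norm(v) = 8.59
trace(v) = 0.13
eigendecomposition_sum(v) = [[-1.40+0.00j, (0.27-0j), (0.3-0j)],[(1.1-0j), -0.21+0.00j, (-0.23+0j)],[0.67-0.00j, (-0.13+0j), (-0.14+0j)]] + [[(-0.06+0.35j),  -0.29+0.34j,  (0.36+0.17j)], [0.74+0.80j,  (0.29+1.35j),  (1.07-0.55j)], [(-0.95+0.93j),  -1.65+0.40j,  0.72+1.28j]] + [[-0.06-0.35j,(-0.29-0.34j),0.36-0.17j],[0.74-0.80j,0.29-1.35j,(1.07+0.55j)],[-0.95-0.93j,-1.65-0.40j,0.72-1.28j]]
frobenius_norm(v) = 5.35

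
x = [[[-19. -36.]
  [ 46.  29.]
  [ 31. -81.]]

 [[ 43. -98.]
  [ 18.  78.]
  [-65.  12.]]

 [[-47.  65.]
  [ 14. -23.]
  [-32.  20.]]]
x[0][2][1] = -81.0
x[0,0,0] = -19.0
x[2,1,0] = 14.0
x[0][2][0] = 31.0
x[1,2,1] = 12.0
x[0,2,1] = -81.0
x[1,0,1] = -98.0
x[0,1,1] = 29.0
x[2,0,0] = -47.0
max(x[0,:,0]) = 46.0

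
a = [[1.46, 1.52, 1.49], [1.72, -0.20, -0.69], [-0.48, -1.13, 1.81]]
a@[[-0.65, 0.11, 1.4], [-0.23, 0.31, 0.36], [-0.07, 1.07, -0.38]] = [[-1.40, 2.23, 2.03],[-1.02, -0.61, 2.60],[0.45, 1.53, -1.77]]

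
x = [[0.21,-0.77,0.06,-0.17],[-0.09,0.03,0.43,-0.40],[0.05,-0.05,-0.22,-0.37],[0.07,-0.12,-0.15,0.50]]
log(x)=[[1.08+0.80j, (-11.21+0.37j), (-11.41-5.09j), (-14.73-1.95j)], [(0.77+0.54j), -4.69+0.25j, -3.30-3.41j, -5.61-1.31j], [(0.36-0.31j), (-1.95-0.14j), (-3.16+1.97j), (-2.92+0.76j)], [0.13-0.05j, (-0.2-0.02j), (-0.07+0.3j), -0.65+0.11j]]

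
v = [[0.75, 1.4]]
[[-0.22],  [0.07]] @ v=[[-0.16,-0.31], [0.05,0.10]]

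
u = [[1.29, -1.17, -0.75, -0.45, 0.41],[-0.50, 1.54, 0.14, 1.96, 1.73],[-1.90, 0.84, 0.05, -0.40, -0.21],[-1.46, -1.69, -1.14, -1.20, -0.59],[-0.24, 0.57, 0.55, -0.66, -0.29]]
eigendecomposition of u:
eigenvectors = [[(0.57+0j), -0.10+0.00j, (-0.14-0.12j), -0.14+0.12j, (0.09+0j)], [(-0.45+0j), -0.33+0.00j, -0.60+0.00j, -0.60-0.00j, 0.58+0.00j], [(-0.58+0j), -0.26+0.00j, 0.50+0.08j, 0.50-0.08j, -0.67+0.00j], [(0.2+0j), (0.65+0j), (0.27-0.35j), 0.27+0.35j, -0.30+0.00j], [-0.29+0.00j, (-0.62+0j), 0.39+0.06j, (0.39-0.06j), -0.33+0.00j]]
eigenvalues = [(2.61+0j), (0.9+0j), (-0.7+0.82j), (-0.7-0.82j), (-0.71+0j)]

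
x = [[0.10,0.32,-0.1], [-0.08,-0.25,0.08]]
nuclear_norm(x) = 0.45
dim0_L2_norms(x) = [0.13, 0.41, 0.13]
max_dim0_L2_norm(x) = 0.41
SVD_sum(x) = [[0.1,0.32,-0.10], [-0.08,-0.25,0.08]] + [[-0.00,0.00,0.00],[-0.0,0.0,0.0]]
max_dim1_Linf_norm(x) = 0.32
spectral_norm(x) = 0.44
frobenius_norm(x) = 0.44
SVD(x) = [[-0.79, 0.62], [0.62, 0.79]] @ diag([0.44463058605011724, 0.001908389040353175]) @ [[-0.29, -0.91, 0.29], [-0.65, 0.41, 0.65]]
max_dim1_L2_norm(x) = 0.35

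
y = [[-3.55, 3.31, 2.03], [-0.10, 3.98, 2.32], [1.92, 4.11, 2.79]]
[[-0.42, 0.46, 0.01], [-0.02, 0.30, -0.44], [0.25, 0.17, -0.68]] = y @ [[0.12, -0.06, -0.11],[-0.03, 0.11, -0.12],[0.05, -0.06, 0.01]]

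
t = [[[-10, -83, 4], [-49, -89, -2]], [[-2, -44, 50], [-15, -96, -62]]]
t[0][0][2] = 4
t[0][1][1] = -89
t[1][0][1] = -44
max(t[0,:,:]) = 4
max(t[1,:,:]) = 50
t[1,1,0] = -15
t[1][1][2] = -62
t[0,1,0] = -49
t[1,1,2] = -62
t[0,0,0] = -10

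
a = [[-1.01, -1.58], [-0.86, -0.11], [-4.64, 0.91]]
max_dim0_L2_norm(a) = 4.83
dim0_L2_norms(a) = [4.83, 1.83]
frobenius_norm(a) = 5.16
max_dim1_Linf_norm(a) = 4.64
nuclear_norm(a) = 6.60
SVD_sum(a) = [[-0.80, 0.10], [-0.83, 0.10], [-4.68, 0.58]] + [[-0.21, -1.68], [-0.03, -0.21], [0.04, 0.33]]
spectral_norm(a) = 4.86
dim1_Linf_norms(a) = [1.58, 0.86, 4.64]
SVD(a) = [[-0.17,0.97],[-0.17,0.12],[-0.97,-0.19]] @ diag([4.858559153832899, 1.737901881208067]) @ [[0.99, -0.12], [-0.12, -0.99]]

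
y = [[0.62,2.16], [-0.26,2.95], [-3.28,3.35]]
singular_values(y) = [5.5, 2.35]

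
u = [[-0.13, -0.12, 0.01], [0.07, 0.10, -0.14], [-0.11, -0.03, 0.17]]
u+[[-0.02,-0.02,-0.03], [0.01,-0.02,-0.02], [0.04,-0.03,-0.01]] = [[-0.15, -0.14, -0.02],  [0.08, 0.08, -0.16],  [-0.07, -0.06, 0.16]]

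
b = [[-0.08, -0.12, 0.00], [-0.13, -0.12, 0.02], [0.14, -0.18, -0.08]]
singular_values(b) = [0.25, 0.22, 0.0]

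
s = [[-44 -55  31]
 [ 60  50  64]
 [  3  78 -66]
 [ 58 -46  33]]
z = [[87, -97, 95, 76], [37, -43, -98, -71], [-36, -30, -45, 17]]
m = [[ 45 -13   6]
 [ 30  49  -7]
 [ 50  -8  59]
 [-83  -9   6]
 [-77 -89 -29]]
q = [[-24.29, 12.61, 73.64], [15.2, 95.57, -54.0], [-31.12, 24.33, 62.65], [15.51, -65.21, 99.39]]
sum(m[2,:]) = 101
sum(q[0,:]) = 61.96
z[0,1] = -97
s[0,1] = -55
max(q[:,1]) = 95.57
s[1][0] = 60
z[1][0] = 37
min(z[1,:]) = -98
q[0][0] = -24.29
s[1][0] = 60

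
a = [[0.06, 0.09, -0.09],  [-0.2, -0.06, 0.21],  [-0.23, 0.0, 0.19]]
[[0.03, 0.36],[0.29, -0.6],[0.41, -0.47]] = a @ [[-0.5, 0.33], [2.24, 1.72], [1.53, -2.06]]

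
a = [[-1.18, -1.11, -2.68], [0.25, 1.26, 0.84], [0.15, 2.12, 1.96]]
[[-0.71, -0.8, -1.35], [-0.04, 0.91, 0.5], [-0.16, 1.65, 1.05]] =a @ [[0.57,-0.21,0.10], [-0.21,0.7,0.10], [0.10,0.10,0.42]]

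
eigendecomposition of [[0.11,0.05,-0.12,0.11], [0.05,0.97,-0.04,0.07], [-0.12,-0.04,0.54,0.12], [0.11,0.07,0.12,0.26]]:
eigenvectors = [[0.82, -0.08, -0.54, -0.16], [0.00, -0.99, 0.13, 0.07], [0.29, 0.09, 0.16, 0.94], [-0.49, -0.09, -0.81, 0.30]]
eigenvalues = [0.0, 0.98, 0.3, 0.6]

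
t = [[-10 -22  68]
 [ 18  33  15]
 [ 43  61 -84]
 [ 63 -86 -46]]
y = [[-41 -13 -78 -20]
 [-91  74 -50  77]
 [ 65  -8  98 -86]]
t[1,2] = 15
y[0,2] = -78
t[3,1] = -86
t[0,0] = -10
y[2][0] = 65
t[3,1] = -86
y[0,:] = [-41, -13, -78, -20]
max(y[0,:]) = -13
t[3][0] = 63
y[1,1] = 74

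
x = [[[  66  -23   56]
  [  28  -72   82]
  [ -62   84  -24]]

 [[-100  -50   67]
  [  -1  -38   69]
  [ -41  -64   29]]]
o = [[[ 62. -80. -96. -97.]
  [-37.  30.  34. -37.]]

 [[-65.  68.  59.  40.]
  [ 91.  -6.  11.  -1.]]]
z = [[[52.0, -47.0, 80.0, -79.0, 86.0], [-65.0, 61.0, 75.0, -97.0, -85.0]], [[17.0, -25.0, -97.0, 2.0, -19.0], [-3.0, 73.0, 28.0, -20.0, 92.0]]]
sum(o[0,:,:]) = -221.0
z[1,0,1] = -25.0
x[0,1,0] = 28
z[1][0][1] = -25.0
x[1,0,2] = 67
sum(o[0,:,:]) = -221.0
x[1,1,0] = -1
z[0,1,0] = -65.0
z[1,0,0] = 17.0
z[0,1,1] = 61.0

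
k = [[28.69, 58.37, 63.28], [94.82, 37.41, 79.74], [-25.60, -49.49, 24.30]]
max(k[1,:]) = 94.82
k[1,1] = 37.41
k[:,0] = [28.69, 94.82, -25.6]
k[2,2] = 24.3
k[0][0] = 28.69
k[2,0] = -25.6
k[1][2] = 79.74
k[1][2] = 79.74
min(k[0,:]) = 28.69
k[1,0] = 94.82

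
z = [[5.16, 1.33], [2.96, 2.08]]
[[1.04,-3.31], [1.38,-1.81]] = z @ [[0.05, -0.66], [0.59, 0.07]]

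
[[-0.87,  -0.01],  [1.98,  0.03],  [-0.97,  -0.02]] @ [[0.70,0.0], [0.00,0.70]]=[[-0.61, -0.01], [1.39, 0.02], [-0.68, -0.01]]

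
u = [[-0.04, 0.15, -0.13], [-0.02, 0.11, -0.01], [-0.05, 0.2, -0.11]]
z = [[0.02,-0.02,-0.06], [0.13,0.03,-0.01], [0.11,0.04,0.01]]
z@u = [[0.00, -0.01, 0.00], [-0.01, 0.02, -0.02], [-0.01, 0.02, -0.02]]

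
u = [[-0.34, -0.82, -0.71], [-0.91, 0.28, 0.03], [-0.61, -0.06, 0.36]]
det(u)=-0.449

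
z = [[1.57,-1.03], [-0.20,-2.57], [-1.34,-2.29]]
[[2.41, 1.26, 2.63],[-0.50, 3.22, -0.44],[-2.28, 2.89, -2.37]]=z @ [[1.58, -0.02, 1.7],  [0.07, -1.25, 0.04]]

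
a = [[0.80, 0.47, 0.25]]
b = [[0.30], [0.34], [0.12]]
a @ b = [[0.43]]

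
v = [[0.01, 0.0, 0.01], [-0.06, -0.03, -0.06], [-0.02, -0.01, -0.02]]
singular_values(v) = [0.1, 0.0, 0.0]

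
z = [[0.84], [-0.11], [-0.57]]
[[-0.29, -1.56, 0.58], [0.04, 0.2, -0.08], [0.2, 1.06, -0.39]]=z @ [[-0.35,  -1.86,  0.69]]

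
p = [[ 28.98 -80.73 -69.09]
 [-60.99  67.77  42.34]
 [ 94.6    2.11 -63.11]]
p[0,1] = -80.73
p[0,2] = -69.09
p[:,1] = [-80.73, 67.77, 2.11]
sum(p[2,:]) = 33.599999999999994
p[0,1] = -80.73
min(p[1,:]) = -60.99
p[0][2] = -69.09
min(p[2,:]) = -63.11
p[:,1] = [-80.73, 67.77, 2.11]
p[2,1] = 2.11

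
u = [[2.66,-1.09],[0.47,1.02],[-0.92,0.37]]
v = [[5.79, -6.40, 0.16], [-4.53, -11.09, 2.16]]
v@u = [[12.25,-12.78], [-19.25,-5.57]]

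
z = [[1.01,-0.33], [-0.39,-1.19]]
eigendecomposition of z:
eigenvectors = [[0.99,0.14], [-0.17,0.99]]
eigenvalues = [1.07, -1.25]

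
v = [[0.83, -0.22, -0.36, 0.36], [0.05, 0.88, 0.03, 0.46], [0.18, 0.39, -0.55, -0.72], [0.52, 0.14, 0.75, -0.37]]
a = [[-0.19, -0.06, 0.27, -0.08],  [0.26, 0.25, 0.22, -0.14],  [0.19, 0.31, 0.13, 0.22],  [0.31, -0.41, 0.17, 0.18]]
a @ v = [[-0.15,0.08,-0.14,-0.26],[0.20,0.23,-0.31,0.10],[0.31,0.31,0.03,0.04],[0.36,-0.34,-0.08,-0.27]]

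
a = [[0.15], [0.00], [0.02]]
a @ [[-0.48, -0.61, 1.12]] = [[-0.07, -0.09, 0.17], [0.0, 0.0, 0.0], [-0.01, -0.01, 0.02]]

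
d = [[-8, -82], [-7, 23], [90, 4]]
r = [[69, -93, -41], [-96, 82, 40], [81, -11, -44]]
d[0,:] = [-8, -82]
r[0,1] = -93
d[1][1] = 23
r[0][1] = -93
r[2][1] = -11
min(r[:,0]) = -96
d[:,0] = [-8, -7, 90]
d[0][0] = -8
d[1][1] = 23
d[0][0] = -8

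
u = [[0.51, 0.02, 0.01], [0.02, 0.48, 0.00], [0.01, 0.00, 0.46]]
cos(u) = [[0.87, -0.01, -0.0],[-0.01, 0.89, -0.0],[-0.0, -0.00, 0.90]]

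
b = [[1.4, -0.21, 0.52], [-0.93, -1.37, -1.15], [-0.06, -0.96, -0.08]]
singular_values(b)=[2.32, 1.35, 0.31]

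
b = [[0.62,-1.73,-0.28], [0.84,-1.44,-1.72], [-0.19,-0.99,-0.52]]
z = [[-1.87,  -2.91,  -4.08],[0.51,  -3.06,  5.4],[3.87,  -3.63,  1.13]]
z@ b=[[-2.83, 11.46, 7.65], [-3.28, -1.82, 2.31], [-0.86, -2.59, 4.57]]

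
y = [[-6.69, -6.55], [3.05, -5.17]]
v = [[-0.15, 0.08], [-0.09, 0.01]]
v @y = [[1.25, 0.57], [0.63, 0.54]]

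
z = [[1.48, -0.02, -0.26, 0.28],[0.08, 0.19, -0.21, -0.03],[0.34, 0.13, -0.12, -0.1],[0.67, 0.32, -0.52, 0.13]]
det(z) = -0.00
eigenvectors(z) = [[-0.91,-0.01,-0.05,-0.26], [-0.02,0.45,-0.73,0.34], [-0.17,0.6,-0.59,-0.33], [-0.37,0.66,-0.34,0.84]]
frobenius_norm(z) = 1.85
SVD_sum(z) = [[1.42, 0.15, -0.44, 0.24], [0.14, 0.01, -0.04, 0.02], [0.33, 0.04, -0.10, 0.06], [0.78, 0.08, -0.24, 0.13]] + [[0.07, -0.17, 0.18, 0.04], [-0.07, 0.17, -0.18, -0.04], [-0.02, 0.06, -0.07, -0.01], [-0.10, 0.25, -0.26, -0.05]] + [[-0.0, -0.0, -0.0, 0.01], [0.0, 0.0, 0.01, -0.02], [0.03, 0.03, 0.05, -0.14], [-0.01, -0.01, -0.02, 0.05]] + [[0.0,0.0,0.0,0.00],[0.0,0.0,0.00,0.00],[-0.00,-0.0,-0.0,-0.00],[-0.0,-0.0,-0.00,-0.0]]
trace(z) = 1.68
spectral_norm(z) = 1.76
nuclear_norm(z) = 2.47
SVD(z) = [[-0.85, 0.48, 0.04, -0.19],[-0.09, -0.48, -0.13, -0.87],[-0.20, -0.18, -0.93, 0.25],[-0.47, -0.71, 0.34, 0.39]] @ diag([1.7631424935144955, 0.5315900760160909, 0.16888941556061982, 0.004111442117702612]) @ [[-0.94, -0.1, 0.29, -0.16], [0.26, -0.66, 0.69, 0.14], [-0.22, -0.21, -0.30, 0.90], [-0.04, -0.71, -0.59, -0.37]]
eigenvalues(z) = [1.55, -0.14, 0.01, 0.26]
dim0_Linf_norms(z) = [1.48, 0.32, 0.52, 0.28]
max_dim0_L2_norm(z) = 1.66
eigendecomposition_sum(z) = [[1.48, 0.02, -0.33, 0.31], [0.03, 0.0, -0.01, 0.01], [0.27, 0.0, -0.06, 0.06], [0.61, 0.01, -0.14, 0.13]] + [[-0.0, -0.0, 0.00, 0.0],[0.05, 0.12, -0.11, -0.08],[0.07, 0.16, -0.14, -0.10],[0.07, 0.18, -0.16, -0.11]] + [[0.0, 0.0, -0.0, -0.0], [0.00, 0.02, -0.0, -0.01], [0.0, 0.02, -0.00, -0.01], [0.0, 0.01, -0.0, -0.0]] + [[0.00, -0.04, 0.07, -0.04], [-0.0, 0.05, -0.09, 0.05], [0.0, -0.05, 0.09, -0.05], [-0.01, 0.13, -0.22, 0.12]]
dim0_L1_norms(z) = [2.57, 0.66, 1.11, 0.54]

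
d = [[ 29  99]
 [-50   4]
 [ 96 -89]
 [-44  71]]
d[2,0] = 96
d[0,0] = 29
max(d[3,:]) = 71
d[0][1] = 99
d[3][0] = -44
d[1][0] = -50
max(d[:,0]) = 96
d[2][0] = 96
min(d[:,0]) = -50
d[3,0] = -44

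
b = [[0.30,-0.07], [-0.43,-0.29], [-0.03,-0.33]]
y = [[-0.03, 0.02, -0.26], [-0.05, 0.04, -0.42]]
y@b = [[-0.01, 0.08], [-0.02, 0.13]]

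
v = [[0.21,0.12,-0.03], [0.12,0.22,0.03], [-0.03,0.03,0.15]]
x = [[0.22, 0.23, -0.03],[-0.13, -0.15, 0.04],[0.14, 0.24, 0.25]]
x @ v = [[0.07,0.08,-0.0], [-0.05,-0.05,0.01], [0.05,0.08,0.04]]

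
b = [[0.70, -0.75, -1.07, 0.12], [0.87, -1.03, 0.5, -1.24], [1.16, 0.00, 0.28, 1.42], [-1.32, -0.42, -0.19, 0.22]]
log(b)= [[0.66+0.05j, (-0.46+0.36j), (-0.66-0.04j), (0.57+0.29j)], [(0.62+0.35j), 0.47+2.38j, (0.59-0.25j), 0.12+1.92j], [1.28-0.13j, (-0.4-0.85j), 0.23+0.09j, 0.46-0.69j], [-0.65+0.11j, -0.07+0.77j, -0.63-0.08j, 0.21+0.62j]]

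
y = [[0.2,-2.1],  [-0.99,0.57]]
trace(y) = 0.77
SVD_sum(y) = [[0.5, -2.02], [-0.19, 0.77]] + [[-0.30,-0.08],  [-0.80,-0.20]]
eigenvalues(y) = [-1.07, 1.84]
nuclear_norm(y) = 3.11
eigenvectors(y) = [[-0.86, 0.79], [-0.52, -0.62]]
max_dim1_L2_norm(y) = 2.11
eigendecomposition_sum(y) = [[-0.60, -0.77], [-0.36, -0.47]] + [[0.8, -1.33], [-0.63, 1.04]]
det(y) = -1.96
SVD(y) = [[0.93,-0.35], [-0.35,-0.93]] @ diag([2.2314994362648584, 0.8805738276542289]) @ [[0.24,-0.97], [0.97,0.24]]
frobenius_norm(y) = 2.40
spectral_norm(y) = 2.23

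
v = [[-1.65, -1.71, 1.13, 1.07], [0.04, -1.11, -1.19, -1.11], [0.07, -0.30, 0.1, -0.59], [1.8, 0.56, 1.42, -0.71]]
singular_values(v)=[3.22, 2.34, 1.61, 0.26]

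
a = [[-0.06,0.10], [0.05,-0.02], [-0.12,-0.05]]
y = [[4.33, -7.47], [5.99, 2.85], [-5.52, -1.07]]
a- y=[[-4.39, 7.57], [-5.94, -2.87], [5.40, 1.02]]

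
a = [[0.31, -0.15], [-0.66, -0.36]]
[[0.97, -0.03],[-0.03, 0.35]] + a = [[1.28, -0.18], [-0.69, -0.01]]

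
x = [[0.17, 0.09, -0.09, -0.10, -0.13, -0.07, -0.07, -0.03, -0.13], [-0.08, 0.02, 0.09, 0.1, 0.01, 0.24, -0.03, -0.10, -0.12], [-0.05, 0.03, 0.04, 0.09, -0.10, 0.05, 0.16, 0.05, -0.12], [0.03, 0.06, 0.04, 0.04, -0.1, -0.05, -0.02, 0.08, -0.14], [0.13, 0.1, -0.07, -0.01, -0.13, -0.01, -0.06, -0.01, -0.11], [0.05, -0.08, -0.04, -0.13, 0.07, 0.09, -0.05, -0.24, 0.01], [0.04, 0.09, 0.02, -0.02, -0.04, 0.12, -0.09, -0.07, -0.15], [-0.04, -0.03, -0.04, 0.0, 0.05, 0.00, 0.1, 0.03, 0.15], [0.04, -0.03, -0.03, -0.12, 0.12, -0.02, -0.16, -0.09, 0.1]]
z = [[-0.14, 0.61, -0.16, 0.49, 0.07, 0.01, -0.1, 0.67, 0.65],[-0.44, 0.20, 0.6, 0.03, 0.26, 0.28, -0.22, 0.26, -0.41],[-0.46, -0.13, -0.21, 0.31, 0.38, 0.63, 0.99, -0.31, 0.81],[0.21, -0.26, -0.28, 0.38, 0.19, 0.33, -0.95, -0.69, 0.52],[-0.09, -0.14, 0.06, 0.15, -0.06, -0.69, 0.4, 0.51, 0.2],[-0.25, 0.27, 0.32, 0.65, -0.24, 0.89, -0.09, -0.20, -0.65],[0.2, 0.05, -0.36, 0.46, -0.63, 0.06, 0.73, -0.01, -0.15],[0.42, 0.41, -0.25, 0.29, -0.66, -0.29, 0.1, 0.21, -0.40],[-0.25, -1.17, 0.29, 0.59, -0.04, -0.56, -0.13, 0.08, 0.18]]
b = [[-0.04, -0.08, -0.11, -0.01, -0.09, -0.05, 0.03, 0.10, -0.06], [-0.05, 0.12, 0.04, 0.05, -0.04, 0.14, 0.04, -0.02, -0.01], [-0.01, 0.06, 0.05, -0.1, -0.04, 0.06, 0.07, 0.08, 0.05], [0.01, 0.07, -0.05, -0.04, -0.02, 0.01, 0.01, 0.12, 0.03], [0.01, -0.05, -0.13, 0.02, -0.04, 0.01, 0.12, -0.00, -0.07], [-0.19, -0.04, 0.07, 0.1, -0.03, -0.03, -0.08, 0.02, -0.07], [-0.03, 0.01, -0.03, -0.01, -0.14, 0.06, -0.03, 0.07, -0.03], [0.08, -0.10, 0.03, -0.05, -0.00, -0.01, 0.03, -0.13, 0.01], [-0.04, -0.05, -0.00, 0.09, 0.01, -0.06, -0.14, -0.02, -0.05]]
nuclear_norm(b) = 1.41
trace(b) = -0.19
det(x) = -0.00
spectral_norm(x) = 0.50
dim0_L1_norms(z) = [2.46, 3.24, 2.53, 3.35, 2.53, 3.74, 3.71, 2.94, 3.97]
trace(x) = 0.27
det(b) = -0.00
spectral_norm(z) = 1.83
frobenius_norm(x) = 0.82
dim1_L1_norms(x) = [0.88, 0.79, 0.69, 0.56, 0.63, 0.76, 0.64, 0.44, 0.71]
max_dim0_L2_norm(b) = 0.23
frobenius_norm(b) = 0.60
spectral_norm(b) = 0.34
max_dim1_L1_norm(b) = 0.63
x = b @ z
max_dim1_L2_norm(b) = 0.26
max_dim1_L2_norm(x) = 0.33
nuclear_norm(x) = 1.71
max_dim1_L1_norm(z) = 4.23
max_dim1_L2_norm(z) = 1.63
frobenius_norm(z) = 3.89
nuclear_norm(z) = 9.57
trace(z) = 2.18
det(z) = 0.00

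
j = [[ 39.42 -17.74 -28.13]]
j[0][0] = 39.42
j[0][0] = 39.42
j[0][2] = -28.13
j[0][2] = -28.13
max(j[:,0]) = 39.42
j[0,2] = -28.13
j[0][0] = 39.42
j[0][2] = -28.13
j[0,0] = 39.42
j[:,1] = [-17.74]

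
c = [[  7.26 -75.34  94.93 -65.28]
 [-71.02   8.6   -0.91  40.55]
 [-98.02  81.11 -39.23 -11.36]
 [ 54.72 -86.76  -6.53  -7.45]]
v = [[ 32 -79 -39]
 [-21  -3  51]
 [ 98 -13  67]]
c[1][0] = -71.02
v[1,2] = 51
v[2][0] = 98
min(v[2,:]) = -13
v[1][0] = -21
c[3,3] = -7.45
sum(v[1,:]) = 27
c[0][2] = 94.93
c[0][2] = 94.93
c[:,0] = [7.26, -71.02, -98.02, 54.72]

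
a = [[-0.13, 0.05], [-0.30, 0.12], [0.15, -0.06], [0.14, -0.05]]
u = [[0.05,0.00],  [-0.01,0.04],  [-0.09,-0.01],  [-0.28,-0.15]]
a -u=[[-0.18,0.05], [-0.29,0.08], [0.24,-0.05], [0.42,0.10]]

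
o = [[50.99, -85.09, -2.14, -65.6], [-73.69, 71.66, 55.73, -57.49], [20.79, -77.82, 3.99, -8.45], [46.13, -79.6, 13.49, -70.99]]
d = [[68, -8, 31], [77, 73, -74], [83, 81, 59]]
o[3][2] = 13.49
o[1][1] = 71.66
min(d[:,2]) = -74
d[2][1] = 81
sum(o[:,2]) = 71.07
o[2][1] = -77.82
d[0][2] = 31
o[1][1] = 71.66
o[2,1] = -77.82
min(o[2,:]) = -77.82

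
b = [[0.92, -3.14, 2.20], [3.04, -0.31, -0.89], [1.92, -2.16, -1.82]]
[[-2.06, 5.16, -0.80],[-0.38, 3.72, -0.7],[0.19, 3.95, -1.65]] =b@[[-0.28,1.22,-0.1], [0.16,-1.04,0.43], [-0.59,0.35,0.29]]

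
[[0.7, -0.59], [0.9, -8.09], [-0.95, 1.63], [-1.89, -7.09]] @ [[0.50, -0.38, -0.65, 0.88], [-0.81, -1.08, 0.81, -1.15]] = [[0.83, 0.37, -0.93, 1.29], [7.00, 8.4, -7.14, 10.10], [-1.8, -1.4, 1.94, -2.71], [4.80, 8.38, -4.51, 6.49]]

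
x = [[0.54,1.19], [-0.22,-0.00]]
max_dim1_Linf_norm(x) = 1.19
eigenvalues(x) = [(0.27+0.43j), (0.27-0.43j)]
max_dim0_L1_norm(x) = 1.19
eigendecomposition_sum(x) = [[0.27+0.13j, (0.6-0.37j)], [-0.11+0.07j, (-0+0.3j)]] + [[0.27-0.13j, (0.6+0.37j)], [(-0.11-0.07j), (-0-0.3j)]]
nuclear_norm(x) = 1.51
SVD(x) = [[-1.00, 0.07], [0.07, 1.0]] @ diag([1.3100238547090601, 0.19984368915033424]) @ [[-0.42, -0.91],[-0.91, 0.42]]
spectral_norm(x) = 1.31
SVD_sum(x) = [[0.55, 1.18], [-0.04, -0.08]] + [[-0.01, 0.01], [-0.18, 0.08]]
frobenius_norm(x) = 1.33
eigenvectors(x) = [[0.92+0.00j, 0.92-0.00j], [(-0.21+0.34j), (-0.21-0.34j)]]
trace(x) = 0.54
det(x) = 0.26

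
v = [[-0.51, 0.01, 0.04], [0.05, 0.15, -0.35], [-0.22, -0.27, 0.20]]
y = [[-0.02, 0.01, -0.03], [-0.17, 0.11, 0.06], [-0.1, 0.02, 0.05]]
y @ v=[[0.02, 0.01, -0.01], [0.08, -0.00, -0.03], [0.04, -0.01, -0.0]]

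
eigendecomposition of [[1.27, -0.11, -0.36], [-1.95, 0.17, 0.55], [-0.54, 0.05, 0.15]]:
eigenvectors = [[-0.53+0.00j, (0.25+0.04j), (0.25-0.04j)], [0.82+0.00j, 0.35+0.43j, (0.35-0.43j)], [0.23+0.00j, (0.79+0j), 0.79-0.00j]]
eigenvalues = [(1.59+0j), (-0+0j), (-0-0j)]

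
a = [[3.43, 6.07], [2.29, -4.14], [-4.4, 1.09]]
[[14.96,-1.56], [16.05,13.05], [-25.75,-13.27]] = a@ [[5.67, 2.59], [-0.74, -1.72]]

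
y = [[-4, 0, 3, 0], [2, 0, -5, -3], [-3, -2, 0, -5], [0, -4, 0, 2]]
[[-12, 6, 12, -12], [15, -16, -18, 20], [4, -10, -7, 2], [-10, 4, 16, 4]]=y@ [[3, 0, -3, 0], [1, 0, -2, -1], [0, 2, 0, -4], [-3, 2, 4, 0]]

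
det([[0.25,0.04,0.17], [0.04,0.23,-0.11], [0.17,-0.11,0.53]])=0.018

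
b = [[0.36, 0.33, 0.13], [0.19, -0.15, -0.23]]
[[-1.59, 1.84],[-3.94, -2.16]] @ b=[[-0.22,-0.80,-0.63], [-1.83,-0.98,-0.02]]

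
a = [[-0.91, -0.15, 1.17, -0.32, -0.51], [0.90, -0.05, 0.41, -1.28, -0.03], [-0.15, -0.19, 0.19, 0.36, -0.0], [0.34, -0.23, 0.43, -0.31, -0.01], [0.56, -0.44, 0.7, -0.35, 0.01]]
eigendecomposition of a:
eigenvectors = [[(0.06-0.57j), (0.06+0.57j), -0.08+0.00j, (0.38+0j), 0.09+0.00j],[-0.60+0.00j, (-0.6-0j), 0.32+0.00j, (0.33+0j), -0.46+0.00j],[(0.03-0.04j), (0.03+0.04j), -0.48+0.00j, 0.07+0.00j, -0.34+0.00j],[-0.29-0.04j, -0.29+0.04j, (-0.35+0j), (0.3+0j), (-0.01+0j)],[-0.47-0.05j, (-0.47+0.05j), (-0.74+0j), -0.81+0.00j, -0.82+0.00j]]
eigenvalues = [(-0.81+0.8j), (-0.81-0.8j), (0.56+0j), (-0+0j), (-0.01+0j)]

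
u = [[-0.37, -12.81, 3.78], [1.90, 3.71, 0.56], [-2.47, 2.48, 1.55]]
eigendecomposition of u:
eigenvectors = [[0.86+0.00j, 0.86-0.00j, (-0.31+0j)], [(-0.09-0.24j), (-0.09+0.24j), (0.35+0j)], [(-0.05+0.43j), -0.05-0.43j, 0.88+0.00j]]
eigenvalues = [(0.73+5.53j), (0.73-5.53j), (3.42+0j)]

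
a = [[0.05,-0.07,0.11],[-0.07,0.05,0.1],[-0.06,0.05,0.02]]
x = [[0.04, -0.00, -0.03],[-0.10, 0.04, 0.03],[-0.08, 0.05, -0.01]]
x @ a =[[0.0, -0.0, 0.00], [-0.01, 0.01, -0.01], [-0.01, 0.01, -0.00]]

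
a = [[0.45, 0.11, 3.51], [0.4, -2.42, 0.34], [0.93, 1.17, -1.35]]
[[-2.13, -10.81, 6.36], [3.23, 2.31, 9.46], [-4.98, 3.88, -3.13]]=a @ [[-3.19,1.09,2.91], [-1.88,-1.22,-3.21], [-0.14,-3.18,1.54]]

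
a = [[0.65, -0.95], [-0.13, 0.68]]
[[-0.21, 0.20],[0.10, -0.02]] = a @[[-0.15, 0.37], [0.12, 0.04]]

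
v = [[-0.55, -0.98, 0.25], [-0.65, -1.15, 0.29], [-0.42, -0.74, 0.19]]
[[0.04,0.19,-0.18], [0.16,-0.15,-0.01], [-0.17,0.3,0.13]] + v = [[-0.51, -0.79, 0.07], [-0.49, -1.3, 0.28], [-0.59, -0.44, 0.32]]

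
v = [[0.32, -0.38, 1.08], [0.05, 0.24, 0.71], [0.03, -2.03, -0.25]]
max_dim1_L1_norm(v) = 2.31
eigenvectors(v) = [[-1.00+0.00j,(0.03+0.64j),0.03-0.64j], [-0.03+0.00j,(0.09+0.39j),(0.09-0.39j)], [(0.07+0j),-0.66+0.00j,(-0.66-0j)]]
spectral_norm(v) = 2.09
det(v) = 0.31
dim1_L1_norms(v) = [1.78, 1.0, 2.31]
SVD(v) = [[0.14,0.86,-0.49], [-0.15,0.51,0.85], [0.98,-0.04,0.20]] @ diag([2.086713707482806, 1.3397345699624081, 0.11152212807778109]) @ [[0.03, -0.99, -0.10], [0.22, -0.09, 0.97], [-0.97, -0.05, 0.22]]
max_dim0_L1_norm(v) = 2.65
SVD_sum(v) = [[0.01,-0.28,-0.03], [-0.01,0.3,0.03], [0.06,-2.03,-0.2]] + [[0.26, -0.1, 1.12], [0.15, -0.06, 0.66], [-0.01, 0.01, -0.06]] + [[0.05, 0.0, -0.01], [-0.09, -0.00, 0.02], [-0.02, -0.0, 0.00]]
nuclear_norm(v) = 3.54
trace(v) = 0.31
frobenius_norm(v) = 2.48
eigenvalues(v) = [(0.23+0j), (0.04+1.16j), (0.04-1.16j)]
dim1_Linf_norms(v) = [1.08, 0.71, 2.03]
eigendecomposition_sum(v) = [[(0.24-0j), (-0.4-0j), (-0.05-0j)],[(0.01-0j), -0.01-0.00j, -0.00-0.00j],[(-0.02+0j), 0.03+0.00j, 0j]] + [[0.04-0.02j, 0.01+1.00j, 0.56+0.10j], [0.02-0.02j, (0.13+0.61j), 0.36-0.01j], [(0.02+0.04j), -1.03-0.04j, (-0.13+0.58j)]] + [[(0.04+0.02j), (0.01-1j), 0.56-0.10j], [(0.02+0.02j), 0.13-0.61j, (0.36+0.01j)], [0.02-0.04j, -1.03+0.04j, (-0.13-0.58j)]]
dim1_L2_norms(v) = [1.19, 0.75, 2.05]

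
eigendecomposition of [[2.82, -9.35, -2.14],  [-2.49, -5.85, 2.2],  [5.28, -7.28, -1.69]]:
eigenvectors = [[(0.49+0.34j), (0.49-0.34j), (0.68+0j)], [(0.02-0.12j), (0.02+0.12j), (0.69+0j)], [(0.8+0j), (0.8-0j), 0.25+0.00j]]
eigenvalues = [(1.39+3.4j), (1.39-3.4j), (-7.5+0j)]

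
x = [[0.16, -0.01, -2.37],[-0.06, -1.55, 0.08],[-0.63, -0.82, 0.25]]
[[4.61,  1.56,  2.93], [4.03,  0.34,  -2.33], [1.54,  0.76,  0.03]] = x @ [[0.33, -1.23, -2.61], [-2.71, -0.21, 1.53], [-1.91, -0.74, -1.42]]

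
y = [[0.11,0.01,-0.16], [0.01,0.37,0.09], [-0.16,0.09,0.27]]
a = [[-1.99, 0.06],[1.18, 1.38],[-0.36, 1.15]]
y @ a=[[-0.15, -0.16], [0.38, 0.61], [0.33, 0.43]]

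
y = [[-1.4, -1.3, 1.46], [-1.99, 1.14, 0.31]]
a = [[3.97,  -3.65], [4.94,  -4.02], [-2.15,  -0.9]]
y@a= [[-15.12, 9.02], [-2.94, 2.4]]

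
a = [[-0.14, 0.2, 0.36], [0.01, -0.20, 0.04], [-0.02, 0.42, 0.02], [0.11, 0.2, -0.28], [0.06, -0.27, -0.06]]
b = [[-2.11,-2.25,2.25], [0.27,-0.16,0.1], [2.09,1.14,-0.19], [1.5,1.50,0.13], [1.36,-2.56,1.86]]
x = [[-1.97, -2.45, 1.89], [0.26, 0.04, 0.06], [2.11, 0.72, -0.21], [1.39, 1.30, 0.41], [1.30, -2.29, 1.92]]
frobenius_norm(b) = 6.06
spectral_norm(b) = 5.04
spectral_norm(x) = 4.69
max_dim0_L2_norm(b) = 3.9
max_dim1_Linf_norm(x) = 2.45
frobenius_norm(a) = 0.79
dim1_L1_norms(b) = [6.61, 0.53, 3.42, 3.13, 5.78]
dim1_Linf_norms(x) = [2.45, 0.26, 2.11, 1.39, 2.29]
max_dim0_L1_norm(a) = 1.29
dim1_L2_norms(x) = [3.67, 0.27, 2.24, 1.95, 3.26]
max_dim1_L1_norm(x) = 6.31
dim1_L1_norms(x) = [6.31, 0.36, 3.04, 3.1, 5.51]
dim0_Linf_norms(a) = [0.14, 0.42, 0.36]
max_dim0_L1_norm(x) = 7.03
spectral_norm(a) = 0.62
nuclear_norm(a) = 1.13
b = x + a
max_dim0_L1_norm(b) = 7.61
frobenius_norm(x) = 5.74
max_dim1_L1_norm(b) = 6.61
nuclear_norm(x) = 8.80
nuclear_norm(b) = 9.35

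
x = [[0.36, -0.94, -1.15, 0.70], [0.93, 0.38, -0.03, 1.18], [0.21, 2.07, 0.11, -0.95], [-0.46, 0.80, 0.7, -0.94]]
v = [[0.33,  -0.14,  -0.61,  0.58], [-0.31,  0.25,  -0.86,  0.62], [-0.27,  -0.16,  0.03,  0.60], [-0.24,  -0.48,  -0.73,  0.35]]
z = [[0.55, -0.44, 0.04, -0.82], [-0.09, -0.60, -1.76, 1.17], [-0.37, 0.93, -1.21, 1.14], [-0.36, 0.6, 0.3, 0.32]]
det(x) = -0.00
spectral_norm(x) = 2.99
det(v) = 0.25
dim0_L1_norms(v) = [1.15, 1.03, 2.23, 2.15]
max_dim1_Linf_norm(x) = 2.07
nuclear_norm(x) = 5.63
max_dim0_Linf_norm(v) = 0.86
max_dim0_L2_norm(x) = 2.44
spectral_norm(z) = 2.78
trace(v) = 0.96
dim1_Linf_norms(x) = [1.15, 1.18, 2.07, 0.94]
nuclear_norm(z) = 4.90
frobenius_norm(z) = 3.23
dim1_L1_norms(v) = [1.66, 2.04, 1.06, 1.8]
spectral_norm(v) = 1.63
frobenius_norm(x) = 3.56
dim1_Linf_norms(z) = [0.82, 1.76, 1.21, 0.6]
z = x @ v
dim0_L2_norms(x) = [1.12, 2.44, 1.35, 1.92]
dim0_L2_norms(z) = [0.76, 1.33, 2.16, 1.86]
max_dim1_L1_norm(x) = 3.34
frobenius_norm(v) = 1.88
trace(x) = -0.09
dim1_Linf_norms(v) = [0.61, 0.86, 0.6, 0.73]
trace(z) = -0.94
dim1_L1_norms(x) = [3.15, 2.52, 3.34, 2.9]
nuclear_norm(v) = 3.24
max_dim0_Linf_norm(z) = 1.76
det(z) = -0.01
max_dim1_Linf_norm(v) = 0.86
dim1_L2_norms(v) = [0.91, 1.13, 0.68, 0.97]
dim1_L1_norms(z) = [1.85, 3.62, 3.65, 1.58]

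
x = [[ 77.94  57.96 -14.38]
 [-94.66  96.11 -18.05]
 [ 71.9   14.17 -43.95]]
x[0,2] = -14.38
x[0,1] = 57.96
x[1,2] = -18.05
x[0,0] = 77.94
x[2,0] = 71.9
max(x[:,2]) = -14.38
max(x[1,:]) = 96.11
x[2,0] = 71.9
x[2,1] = 14.17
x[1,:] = [-94.66, 96.11, -18.05]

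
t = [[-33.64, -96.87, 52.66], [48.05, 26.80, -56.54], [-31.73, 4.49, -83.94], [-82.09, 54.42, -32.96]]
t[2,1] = 4.49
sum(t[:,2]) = -120.78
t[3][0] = -82.09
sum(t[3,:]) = -60.63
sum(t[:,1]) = -11.16000000000001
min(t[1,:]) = -56.54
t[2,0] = -31.73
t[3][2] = -32.96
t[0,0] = -33.64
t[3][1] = 54.42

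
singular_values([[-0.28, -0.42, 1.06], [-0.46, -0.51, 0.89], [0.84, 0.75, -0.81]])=[2.08, 0.47, 0.0]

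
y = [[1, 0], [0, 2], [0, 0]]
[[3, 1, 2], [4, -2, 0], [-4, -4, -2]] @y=[[3, 2], [4, -4], [-4, -8]]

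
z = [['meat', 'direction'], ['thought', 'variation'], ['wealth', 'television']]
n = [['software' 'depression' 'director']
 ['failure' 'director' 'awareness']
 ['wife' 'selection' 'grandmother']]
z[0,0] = 'meat'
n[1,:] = ['failure', 'director', 'awareness']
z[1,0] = 'thought'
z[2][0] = 'wealth'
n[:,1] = ['depression', 'director', 'selection']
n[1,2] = 'awareness'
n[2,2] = 'grandmother'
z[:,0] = ['meat', 'thought', 'wealth']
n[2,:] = ['wife', 'selection', 'grandmother']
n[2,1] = 'selection'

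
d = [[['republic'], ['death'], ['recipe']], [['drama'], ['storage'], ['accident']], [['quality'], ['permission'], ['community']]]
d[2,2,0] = 'community'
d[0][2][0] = 'recipe'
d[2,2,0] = 'community'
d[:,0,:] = [['republic'], ['drama'], ['quality']]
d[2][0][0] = 'quality'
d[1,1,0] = 'storage'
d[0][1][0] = 'death'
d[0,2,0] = 'recipe'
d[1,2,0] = 'accident'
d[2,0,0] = 'quality'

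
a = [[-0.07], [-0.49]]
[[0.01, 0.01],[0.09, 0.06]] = a@ [[-0.18, -0.13]]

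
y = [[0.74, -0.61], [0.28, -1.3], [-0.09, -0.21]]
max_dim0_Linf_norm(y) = 1.3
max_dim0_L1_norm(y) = 2.12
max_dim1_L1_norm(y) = 1.58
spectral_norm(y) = 1.57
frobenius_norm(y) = 1.66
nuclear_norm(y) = 2.10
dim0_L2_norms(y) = [0.8, 1.45]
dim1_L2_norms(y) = [0.96, 1.33, 0.23]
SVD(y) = [[-0.55, 0.81], [-0.83, -0.49], [-0.10, -0.31]] @ diag([1.5667383892431803, 0.5344444027882461]) @ [[-0.40,0.92], [0.92,0.40]]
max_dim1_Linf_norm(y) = 1.3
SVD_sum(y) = [[0.34, -0.78], [0.52, -1.19], [0.06, -0.14]] + [[0.4, 0.17], [-0.24, -0.11], [-0.15, -0.07]]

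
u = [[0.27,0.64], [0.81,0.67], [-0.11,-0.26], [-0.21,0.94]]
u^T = [[0.27, 0.81, -0.11, -0.21], [0.64, 0.67, -0.26, 0.94]]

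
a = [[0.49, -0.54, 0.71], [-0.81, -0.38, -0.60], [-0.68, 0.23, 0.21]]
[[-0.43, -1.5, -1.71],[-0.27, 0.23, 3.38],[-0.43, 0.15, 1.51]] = a @ [[0.59, -0.11, -2.89], [0.48, 1.29, -0.95], [-0.65, -1.06, -1.13]]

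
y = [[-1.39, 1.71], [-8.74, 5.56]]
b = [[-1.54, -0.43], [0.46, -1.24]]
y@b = [[2.93, -1.52],[16.02, -3.14]]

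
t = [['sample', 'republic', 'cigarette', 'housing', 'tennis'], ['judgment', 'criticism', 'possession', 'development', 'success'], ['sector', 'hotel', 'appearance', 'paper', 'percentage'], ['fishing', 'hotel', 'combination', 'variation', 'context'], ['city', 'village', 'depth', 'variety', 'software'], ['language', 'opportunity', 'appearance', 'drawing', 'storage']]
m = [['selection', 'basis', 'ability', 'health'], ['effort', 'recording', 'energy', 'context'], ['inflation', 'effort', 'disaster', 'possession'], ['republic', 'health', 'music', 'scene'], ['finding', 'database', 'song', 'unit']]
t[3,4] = 'context'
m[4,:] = ['finding', 'database', 'song', 'unit']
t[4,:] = ['city', 'village', 'depth', 'variety', 'software']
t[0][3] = 'housing'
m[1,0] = 'effort'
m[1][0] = 'effort'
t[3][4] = 'context'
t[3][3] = 'variation'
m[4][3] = 'unit'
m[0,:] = ['selection', 'basis', 'ability', 'health']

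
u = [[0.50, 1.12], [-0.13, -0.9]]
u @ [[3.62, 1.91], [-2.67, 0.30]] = [[-1.18,1.29],[1.93,-0.52]]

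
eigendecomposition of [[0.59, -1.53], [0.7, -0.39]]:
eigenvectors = [[(0.83+0j), (0.83-0j)], [(0.27-0.49j), (0.27+0.49j)]]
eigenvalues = [(0.1+0.91j), (0.1-0.91j)]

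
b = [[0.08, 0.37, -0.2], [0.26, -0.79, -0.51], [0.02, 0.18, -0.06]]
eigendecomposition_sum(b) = [[-0.12, 0.38, 0.23], [0.25, -0.79, -0.48], [-0.06, 0.18, 0.11]] + [[0.15, 0.0, -0.3], [0.01, 0.00, -0.03], [0.05, 0.00, -0.11]] + [[0.05,  -0.01,  -0.13], [0.00,  -0.0,  -0.0], [0.02,  -0.00,  -0.06]]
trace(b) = -0.77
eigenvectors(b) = [[0.42, -0.94, 0.89], [-0.88, -0.09, 0.01], [0.2, -0.33, 0.45]]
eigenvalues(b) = [-0.8, 0.04, -0.02]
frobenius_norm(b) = 1.08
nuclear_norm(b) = 1.41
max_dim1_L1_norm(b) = 1.56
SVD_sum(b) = [[-0.05, 0.18, 0.09], [0.23, -0.84, -0.43], [-0.03, 0.11, 0.06]] + [[0.13, 0.19, -0.29], [0.03, 0.05, -0.08], [0.05, 0.07, -0.11]] + [[0.0, 0.00, 0.0], [-0.0, -0.00, -0.00], [-0.0, -0.0, -0.00]]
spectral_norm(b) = 1.00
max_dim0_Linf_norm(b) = 0.79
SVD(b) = [[0.21, 0.90, -0.37], [-0.97, 0.24, 0.04], [0.12, 0.35, 0.93]] @ diag([1.0013232241413785, 0.41091309781912877, 0.0014922586242130799]) @ [[-0.23,0.87,0.44],[0.35,0.5,-0.79],[-0.91,-0.03,-0.42]]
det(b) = 0.00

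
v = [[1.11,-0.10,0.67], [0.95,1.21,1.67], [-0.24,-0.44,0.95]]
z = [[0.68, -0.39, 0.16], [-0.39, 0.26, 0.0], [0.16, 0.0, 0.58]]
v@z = [[0.90, -0.46, 0.57], [0.44, -0.06, 1.12], [0.16, -0.02, 0.51]]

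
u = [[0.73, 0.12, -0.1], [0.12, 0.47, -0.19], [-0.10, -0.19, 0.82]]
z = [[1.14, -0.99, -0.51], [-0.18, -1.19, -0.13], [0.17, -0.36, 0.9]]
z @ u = [[0.76, -0.23, -0.34],[-0.26, -0.56, 0.14],[-0.01, -0.32, 0.79]]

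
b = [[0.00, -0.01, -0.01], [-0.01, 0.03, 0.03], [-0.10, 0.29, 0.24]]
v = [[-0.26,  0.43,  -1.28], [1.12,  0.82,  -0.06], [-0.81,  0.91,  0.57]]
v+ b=[[-0.26, 0.42, -1.29], [1.11, 0.85, -0.03], [-0.91, 1.2, 0.81]]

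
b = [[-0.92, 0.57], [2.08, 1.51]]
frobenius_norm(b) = 2.79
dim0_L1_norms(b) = [3.0, 2.08]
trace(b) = 0.59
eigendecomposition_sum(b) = [[-1.17, 0.23], [0.85, -0.17]] + [[0.25, 0.34], [1.23, 1.68]]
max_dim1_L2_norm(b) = 2.57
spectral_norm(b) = 2.61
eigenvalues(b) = [-1.34, 1.93]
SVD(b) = [[-0.18, 0.98], [0.98, 0.18]] @ diag([2.6083208932830395, 0.9871484780230215]) @ [[0.85, 0.53],[-0.53, 0.85]]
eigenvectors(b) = [[-0.81, -0.20], [0.59, -0.98]]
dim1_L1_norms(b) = [1.49, 3.59]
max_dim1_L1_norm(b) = 3.59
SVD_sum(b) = [[-0.41, -0.25], [2.18, 1.36]] + [[-0.51,0.82], [-0.1,0.15]]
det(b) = -2.57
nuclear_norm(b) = 3.60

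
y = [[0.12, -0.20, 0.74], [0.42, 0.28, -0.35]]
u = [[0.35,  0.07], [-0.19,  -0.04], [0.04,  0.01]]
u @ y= [[0.07, -0.05, 0.23], [-0.04, 0.03, -0.13], [0.01, -0.01, 0.03]]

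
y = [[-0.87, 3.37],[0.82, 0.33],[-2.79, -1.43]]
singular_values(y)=[3.73, 2.97]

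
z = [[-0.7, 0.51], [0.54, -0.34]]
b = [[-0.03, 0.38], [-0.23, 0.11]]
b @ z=[[0.23, -0.14], [0.22, -0.15]]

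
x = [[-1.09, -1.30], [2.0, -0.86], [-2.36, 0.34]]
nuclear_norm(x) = 4.85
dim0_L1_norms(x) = [5.45, 2.5]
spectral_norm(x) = 3.30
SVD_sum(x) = [[-0.9, 0.12], [2.08, -0.27], [-2.36, 0.31]] + [[-0.19, -1.42], [-0.08, -0.59], [0.00, 0.03]]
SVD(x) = [[-0.28, -0.92],[0.63, -0.38],[-0.72, 0.02]] @ diag([3.302103025012217, 1.5488755961035636]) @ [[0.99, -0.13], [0.13, 0.99]]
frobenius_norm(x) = 3.65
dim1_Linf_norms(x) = [1.3, 2.0, 2.36]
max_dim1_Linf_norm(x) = 2.36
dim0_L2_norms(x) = [3.28, 1.6]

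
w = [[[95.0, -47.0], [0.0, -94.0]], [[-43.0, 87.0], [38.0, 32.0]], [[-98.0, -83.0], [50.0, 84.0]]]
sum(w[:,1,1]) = 22.0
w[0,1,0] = 0.0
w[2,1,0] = 50.0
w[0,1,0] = 0.0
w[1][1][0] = 38.0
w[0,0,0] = 95.0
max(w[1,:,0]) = 38.0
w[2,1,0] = 50.0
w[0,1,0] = 0.0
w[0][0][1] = -47.0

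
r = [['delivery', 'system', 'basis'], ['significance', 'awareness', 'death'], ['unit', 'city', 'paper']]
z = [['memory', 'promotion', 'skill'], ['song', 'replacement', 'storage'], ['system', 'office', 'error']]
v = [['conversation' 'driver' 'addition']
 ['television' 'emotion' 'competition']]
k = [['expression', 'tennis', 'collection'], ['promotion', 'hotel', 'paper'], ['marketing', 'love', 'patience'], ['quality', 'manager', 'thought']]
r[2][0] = 'unit'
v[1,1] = 'emotion'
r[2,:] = ['unit', 'city', 'paper']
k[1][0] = 'promotion'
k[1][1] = 'hotel'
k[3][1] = 'manager'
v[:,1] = ['driver', 'emotion']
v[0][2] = 'addition'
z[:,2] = ['skill', 'storage', 'error']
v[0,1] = 'driver'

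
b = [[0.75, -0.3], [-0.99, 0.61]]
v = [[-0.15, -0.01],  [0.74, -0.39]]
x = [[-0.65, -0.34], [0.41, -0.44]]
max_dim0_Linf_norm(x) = 0.65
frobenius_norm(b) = 1.42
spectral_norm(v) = 0.85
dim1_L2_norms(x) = [0.73, 0.6]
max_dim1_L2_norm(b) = 1.16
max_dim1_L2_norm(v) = 0.84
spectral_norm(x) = 0.77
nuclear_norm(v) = 0.92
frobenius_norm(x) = 0.95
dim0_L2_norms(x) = [0.77, 0.56]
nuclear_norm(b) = 1.53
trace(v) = -0.54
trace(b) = 1.36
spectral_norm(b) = 1.41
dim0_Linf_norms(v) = [0.74, 0.39]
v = x @ b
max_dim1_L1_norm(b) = 1.6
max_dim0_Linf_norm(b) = 0.99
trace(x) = -1.09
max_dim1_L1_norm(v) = 1.13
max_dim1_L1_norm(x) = 0.99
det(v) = 0.07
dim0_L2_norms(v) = [0.76, 0.39]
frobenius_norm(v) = 0.85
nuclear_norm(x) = 1.32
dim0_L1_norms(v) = [0.89, 0.4]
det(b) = 0.16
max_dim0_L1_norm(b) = 1.74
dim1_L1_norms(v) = [0.16, 1.13]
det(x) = 0.43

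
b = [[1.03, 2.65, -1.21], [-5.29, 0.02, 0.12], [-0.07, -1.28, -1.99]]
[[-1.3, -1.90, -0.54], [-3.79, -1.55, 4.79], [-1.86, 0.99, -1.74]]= b @ [[0.74,0.29,-0.89], [-0.28,-0.82,0.43], [1.09,0.02,0.63]]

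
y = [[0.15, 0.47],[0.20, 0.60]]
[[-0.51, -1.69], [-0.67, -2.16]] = y@ [[-3.22, -0.27], [-0.05, -3.51]]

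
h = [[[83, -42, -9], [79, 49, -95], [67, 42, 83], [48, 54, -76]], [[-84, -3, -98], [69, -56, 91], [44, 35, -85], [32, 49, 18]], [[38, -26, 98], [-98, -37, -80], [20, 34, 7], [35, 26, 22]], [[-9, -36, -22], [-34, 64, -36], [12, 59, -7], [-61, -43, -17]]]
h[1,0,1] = -3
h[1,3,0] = 32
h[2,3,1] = 26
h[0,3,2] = -76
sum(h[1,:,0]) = 61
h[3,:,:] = [[-9, -36, -22], [-34, 64, -36], [12, 59, -7], [-61, -43, -17]]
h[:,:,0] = [[83, 79, 67, 48], [-84, 69, 44, 32], [38, -98, 20, 35], [-9, -34, 12, -61]]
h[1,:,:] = [[-84, -3, -98], [69, -56, 91], [44, 35, -85], [32, 49, 18]]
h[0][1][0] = 79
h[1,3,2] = 18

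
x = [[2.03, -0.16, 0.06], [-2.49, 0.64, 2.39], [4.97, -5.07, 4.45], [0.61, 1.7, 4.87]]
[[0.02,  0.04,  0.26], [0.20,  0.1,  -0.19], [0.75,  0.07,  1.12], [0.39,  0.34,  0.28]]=x @ [[-0.0, 0.02, 0.12], [-0.06, 0.05, -0.05], [0.10, 0.05, 0.06]]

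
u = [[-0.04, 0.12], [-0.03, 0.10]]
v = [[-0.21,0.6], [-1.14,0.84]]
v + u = [[-0.25, 0.72], [-1.17, 0.94]]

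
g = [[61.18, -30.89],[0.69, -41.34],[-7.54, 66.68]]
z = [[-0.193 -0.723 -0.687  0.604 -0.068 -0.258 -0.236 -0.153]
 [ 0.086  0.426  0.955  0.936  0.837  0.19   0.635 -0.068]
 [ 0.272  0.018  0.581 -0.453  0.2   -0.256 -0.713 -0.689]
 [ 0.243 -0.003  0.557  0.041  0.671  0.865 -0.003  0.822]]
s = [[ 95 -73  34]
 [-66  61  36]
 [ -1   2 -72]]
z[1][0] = 0.086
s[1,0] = -66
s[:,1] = [-73, 61, 2]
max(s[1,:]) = 61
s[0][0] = 95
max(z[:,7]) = 0.822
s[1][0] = -66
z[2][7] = -0.689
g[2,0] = -7.54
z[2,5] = -0.256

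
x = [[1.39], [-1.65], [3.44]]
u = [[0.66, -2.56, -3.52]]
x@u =[[0.92,-3.56,-4.89], [-1.09,4.22,5.81], [2.27,-8.81,-12.11]]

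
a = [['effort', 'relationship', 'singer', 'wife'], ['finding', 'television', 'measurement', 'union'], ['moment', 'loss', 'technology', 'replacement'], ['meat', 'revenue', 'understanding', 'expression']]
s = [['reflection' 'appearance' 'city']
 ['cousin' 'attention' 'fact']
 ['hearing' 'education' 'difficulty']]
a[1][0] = 'finding'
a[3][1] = 'revenue'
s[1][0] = 'cousin'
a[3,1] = 'revenue'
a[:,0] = ['effort', 'finding', 'moment', 'meat']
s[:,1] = ['appearance', 'attention', 'education']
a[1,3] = 'union'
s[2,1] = 'education'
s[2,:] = ['hearing', 'education', 'difficulty']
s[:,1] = ['appearance', 'attention', 'education']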